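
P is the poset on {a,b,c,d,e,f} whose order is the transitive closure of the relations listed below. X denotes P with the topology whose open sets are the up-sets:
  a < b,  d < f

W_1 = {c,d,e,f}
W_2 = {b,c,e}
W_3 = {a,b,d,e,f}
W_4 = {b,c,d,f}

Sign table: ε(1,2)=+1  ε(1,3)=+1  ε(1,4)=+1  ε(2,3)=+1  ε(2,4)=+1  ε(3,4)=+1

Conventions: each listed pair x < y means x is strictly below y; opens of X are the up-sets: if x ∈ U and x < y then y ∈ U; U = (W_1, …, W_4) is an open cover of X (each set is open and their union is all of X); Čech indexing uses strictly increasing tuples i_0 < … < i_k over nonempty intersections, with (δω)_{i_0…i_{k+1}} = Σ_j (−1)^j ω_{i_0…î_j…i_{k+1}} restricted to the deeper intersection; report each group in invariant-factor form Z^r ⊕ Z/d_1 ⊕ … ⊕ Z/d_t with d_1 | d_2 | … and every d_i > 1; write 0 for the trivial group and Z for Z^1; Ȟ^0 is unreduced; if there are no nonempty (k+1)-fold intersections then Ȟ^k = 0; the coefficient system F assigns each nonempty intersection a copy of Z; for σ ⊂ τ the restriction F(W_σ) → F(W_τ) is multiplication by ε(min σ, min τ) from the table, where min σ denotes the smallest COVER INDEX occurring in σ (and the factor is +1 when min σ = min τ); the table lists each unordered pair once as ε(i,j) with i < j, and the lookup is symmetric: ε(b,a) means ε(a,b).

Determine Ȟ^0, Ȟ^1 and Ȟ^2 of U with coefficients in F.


cover nerve:
  W12={c,e} W13={d,e,f} W14={c,d,f} W23={b,e} W24={b,c} W34={b,d,f}
  W123={e} W124={c} W134={d,f} W234={b}
C dims 4,6,4; δ0: rk 3, SNF 1^3; δ1: rk 3, SNF 1^3
Ȟ^0: (4−3)−0=1 ⇒ Z
Ȟ^1: (6−3)−3=0 ⇒ 0
Ȟ^2: (4−0)−3=1 ⇒ Z

Ȟ^0 = Z,  Ȟ^1 = 0,  Ȟ^2 = Z


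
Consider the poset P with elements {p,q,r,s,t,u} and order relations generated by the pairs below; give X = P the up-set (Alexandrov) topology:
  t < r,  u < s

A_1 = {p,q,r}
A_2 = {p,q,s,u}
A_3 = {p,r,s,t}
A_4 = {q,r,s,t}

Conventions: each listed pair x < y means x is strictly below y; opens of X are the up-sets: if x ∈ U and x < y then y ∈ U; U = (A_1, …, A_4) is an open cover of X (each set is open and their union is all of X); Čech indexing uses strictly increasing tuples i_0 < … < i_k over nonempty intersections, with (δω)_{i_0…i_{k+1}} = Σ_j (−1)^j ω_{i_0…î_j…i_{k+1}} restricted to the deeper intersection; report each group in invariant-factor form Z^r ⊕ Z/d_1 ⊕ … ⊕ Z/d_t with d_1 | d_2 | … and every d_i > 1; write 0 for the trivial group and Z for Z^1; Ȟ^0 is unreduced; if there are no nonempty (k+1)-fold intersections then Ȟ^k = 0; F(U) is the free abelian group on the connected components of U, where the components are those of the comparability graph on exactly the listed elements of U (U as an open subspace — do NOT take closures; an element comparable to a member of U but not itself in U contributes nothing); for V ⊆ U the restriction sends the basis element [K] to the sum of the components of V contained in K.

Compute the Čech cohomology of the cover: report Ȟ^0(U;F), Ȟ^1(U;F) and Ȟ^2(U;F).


nerve simplices:
  A12={p,q} A13={p,r} A14={q,r} A23={p,s} A24={q,s} A34={r,s,t}
  A123={p} A124={q} A134={r} A234={s}
components per intersection:
  A1: {p} {q} {r}
  A2: {p} {q} {s,u}
  A3: {p} {r,t} {s}
  A4: {q} {r,t} {s}
  A12: {p} {q}
  A13: {p} {r}
  A14: {q} {r}
  A23: {p} {s}
  A24: {q} {s}
  A34: {r,t} {s}
  A123: {p}
  A124: {q}
  A134: {r}
  A234: {s}
C dims 12,12,4; δ0: rk 8, SNF 1^8; δ1: rk 4, SNF 1^4
degree 0: 12−8−0 = 4 → Ȟ^0 ≅ Z^4
degree 1: 12−4−8 = 0 → Ȟ^1 ≅ 0
degree 2: 4−0−4 = 0 → Ȟ^2 ≅ 0

Ȟ^0 ≅ Z^4, Ȟ^1 ≅ 0, Ȟ^2 ≅ 0


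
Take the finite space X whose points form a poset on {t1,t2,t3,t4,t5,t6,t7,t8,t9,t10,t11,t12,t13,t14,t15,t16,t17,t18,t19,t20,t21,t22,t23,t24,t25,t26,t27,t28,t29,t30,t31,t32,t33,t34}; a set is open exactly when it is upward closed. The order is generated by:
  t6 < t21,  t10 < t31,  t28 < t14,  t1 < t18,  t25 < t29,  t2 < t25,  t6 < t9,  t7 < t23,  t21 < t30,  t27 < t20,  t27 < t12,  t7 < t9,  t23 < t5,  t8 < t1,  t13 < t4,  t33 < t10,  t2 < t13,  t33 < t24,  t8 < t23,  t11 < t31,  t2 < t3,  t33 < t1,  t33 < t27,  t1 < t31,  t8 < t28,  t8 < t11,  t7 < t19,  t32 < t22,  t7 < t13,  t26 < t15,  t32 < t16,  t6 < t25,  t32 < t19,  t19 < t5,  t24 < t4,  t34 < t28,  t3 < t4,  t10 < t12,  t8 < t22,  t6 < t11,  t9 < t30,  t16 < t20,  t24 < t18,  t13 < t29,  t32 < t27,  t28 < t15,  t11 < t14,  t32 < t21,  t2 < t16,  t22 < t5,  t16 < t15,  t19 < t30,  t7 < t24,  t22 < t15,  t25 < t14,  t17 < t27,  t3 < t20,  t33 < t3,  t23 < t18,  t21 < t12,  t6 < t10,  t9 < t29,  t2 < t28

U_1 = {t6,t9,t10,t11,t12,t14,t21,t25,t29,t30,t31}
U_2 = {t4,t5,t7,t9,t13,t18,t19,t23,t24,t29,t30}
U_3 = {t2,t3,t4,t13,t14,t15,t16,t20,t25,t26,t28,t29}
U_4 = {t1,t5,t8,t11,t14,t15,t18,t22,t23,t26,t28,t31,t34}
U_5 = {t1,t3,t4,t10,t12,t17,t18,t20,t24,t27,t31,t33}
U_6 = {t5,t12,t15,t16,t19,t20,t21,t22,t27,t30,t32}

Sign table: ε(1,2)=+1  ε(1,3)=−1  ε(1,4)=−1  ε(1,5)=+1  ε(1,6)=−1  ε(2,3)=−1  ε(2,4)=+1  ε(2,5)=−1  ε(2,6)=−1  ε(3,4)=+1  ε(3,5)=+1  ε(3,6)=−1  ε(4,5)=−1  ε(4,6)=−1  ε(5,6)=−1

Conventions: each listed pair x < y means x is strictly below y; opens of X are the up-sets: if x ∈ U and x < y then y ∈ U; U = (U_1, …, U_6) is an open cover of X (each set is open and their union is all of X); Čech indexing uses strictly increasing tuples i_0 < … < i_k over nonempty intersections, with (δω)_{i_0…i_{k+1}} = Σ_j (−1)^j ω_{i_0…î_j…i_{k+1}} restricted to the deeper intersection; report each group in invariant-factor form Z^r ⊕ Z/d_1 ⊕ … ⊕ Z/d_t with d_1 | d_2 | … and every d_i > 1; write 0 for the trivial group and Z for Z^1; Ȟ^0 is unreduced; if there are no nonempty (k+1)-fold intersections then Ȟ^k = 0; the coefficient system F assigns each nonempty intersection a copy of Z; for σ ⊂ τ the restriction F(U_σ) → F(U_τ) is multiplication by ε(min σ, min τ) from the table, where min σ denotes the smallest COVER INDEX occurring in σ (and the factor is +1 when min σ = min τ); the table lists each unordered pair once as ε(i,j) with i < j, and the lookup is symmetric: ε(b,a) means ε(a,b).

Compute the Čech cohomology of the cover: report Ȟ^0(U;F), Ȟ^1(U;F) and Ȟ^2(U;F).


Ȟ^0(U;F) ≅ 0; Ȟ^1(U;F) ≅ Z/2; Ȟ^2(U;F) ≅ Z

cover nerve:
  U12={t9,t29,t30} U13={t14,t25,t29} U14={t11,t14,t31} U15={t10,t12,t31} U16={t12,t21,t30} U23={t4,t13,t29} U24={t5,t18,t23} U25={t4,t18,t24} U26={t5,t19,t30} U34={t14,t15,t26,t28} U35={t3,t4,t20} U36={t15,t16,t20} U45={t1,t18,t31} U46={t5,t15,t22} U56={t12,t20,t27}
  U123={t29} U126={t30} U134={t14} U145={t31} U156={t12} U235={t4} U245={t18} U246={t5} U346={t15} U356={t20}
C dims 6,15,10; δ0: rk 6, SNF 1^5·2; δ1: rk 9, SNF 1^9
Ȟ^0: (6−6)−0=0 ⇒ 0
Ȟ^1: (15−9)−6=0 plus torsion [2] ⇒ Z/2
Ȟ^2: (10−0)−9=1 ⇒ Z


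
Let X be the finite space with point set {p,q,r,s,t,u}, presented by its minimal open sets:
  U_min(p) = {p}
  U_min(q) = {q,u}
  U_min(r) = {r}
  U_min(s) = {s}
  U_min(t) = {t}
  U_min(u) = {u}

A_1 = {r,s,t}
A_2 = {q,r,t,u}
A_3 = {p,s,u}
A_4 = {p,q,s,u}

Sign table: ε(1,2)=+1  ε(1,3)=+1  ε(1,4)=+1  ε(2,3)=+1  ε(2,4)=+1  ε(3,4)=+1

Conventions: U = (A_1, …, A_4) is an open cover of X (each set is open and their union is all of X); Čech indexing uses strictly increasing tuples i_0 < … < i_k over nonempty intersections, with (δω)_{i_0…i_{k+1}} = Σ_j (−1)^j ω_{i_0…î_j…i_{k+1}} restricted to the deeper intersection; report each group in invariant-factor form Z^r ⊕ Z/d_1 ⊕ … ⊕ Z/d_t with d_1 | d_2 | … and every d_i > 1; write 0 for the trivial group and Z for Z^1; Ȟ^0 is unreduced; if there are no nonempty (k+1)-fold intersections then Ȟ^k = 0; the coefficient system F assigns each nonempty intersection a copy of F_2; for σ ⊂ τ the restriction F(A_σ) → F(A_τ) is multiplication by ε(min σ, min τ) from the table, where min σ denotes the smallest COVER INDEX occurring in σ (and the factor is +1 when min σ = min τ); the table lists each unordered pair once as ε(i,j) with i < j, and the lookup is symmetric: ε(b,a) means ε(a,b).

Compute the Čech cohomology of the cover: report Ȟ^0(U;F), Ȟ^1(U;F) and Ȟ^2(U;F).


nonempty intersections:
  A12={r,t} A13={s} A14={s} A23={u} A24={q,u} A34={p,s,u}
  A134={s} A234={u}
C dims 4,6,2; δ0: rk_F2 3; δ1: rk_F2 2
Ȟ^0: (4−3)−0=1 ⇒ Z/2
Ȟ^1: (6−2)−3=1 ⇒ Z/2
Ȟ^2: (2−0)−2=0 ⇒ 0

Ȟ^0 ≅ Z/2, Ȟ^1 ≅ Z/2 and Ȟ^2 ≅ 0


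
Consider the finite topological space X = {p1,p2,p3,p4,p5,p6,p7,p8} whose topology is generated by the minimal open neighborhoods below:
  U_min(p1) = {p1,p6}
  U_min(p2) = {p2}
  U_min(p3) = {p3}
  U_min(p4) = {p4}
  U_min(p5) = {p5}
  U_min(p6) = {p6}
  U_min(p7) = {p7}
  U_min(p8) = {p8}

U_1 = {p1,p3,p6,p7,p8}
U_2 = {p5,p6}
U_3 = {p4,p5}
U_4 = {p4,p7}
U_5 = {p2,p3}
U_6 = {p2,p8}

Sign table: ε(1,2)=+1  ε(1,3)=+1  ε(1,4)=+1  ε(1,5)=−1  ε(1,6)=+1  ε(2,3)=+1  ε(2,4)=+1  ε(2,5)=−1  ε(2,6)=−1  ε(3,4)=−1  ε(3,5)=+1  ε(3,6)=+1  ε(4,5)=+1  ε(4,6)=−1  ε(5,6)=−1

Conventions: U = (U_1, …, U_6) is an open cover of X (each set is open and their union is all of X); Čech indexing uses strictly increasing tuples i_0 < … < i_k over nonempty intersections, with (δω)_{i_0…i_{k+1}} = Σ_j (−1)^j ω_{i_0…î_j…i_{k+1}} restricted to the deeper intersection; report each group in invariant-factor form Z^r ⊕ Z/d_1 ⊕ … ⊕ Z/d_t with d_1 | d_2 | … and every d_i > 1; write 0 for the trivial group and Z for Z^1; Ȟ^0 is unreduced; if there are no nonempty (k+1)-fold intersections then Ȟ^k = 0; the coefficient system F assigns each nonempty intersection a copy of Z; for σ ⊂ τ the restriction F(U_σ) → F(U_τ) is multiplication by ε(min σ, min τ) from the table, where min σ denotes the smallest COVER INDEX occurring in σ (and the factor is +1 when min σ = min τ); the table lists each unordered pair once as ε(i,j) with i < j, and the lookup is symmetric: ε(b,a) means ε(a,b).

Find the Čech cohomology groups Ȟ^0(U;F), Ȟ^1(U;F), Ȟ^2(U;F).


nerve simplices:
  U12={p6} U14={p7} U15={p3} U16={p8} U23={p5} U34={p4} U56={p2}
C dims 6,7; δ0: rk 6, SNF 1^5·2
degree 0: 6−6−0 = 0 → Ȟ^0 ≅ 0
degree 1: 7−0−6 = 1 plus torsion [2] → Ȟ^1 ≅ Z ⊕ Z/2
degree 2: 0−0−0 = 0 → Ȟ^2 ≅ 0

Ȟ^0 = 0; Ȟ^1 = Z ⊕ Z/2; Ȟ^2 = 0


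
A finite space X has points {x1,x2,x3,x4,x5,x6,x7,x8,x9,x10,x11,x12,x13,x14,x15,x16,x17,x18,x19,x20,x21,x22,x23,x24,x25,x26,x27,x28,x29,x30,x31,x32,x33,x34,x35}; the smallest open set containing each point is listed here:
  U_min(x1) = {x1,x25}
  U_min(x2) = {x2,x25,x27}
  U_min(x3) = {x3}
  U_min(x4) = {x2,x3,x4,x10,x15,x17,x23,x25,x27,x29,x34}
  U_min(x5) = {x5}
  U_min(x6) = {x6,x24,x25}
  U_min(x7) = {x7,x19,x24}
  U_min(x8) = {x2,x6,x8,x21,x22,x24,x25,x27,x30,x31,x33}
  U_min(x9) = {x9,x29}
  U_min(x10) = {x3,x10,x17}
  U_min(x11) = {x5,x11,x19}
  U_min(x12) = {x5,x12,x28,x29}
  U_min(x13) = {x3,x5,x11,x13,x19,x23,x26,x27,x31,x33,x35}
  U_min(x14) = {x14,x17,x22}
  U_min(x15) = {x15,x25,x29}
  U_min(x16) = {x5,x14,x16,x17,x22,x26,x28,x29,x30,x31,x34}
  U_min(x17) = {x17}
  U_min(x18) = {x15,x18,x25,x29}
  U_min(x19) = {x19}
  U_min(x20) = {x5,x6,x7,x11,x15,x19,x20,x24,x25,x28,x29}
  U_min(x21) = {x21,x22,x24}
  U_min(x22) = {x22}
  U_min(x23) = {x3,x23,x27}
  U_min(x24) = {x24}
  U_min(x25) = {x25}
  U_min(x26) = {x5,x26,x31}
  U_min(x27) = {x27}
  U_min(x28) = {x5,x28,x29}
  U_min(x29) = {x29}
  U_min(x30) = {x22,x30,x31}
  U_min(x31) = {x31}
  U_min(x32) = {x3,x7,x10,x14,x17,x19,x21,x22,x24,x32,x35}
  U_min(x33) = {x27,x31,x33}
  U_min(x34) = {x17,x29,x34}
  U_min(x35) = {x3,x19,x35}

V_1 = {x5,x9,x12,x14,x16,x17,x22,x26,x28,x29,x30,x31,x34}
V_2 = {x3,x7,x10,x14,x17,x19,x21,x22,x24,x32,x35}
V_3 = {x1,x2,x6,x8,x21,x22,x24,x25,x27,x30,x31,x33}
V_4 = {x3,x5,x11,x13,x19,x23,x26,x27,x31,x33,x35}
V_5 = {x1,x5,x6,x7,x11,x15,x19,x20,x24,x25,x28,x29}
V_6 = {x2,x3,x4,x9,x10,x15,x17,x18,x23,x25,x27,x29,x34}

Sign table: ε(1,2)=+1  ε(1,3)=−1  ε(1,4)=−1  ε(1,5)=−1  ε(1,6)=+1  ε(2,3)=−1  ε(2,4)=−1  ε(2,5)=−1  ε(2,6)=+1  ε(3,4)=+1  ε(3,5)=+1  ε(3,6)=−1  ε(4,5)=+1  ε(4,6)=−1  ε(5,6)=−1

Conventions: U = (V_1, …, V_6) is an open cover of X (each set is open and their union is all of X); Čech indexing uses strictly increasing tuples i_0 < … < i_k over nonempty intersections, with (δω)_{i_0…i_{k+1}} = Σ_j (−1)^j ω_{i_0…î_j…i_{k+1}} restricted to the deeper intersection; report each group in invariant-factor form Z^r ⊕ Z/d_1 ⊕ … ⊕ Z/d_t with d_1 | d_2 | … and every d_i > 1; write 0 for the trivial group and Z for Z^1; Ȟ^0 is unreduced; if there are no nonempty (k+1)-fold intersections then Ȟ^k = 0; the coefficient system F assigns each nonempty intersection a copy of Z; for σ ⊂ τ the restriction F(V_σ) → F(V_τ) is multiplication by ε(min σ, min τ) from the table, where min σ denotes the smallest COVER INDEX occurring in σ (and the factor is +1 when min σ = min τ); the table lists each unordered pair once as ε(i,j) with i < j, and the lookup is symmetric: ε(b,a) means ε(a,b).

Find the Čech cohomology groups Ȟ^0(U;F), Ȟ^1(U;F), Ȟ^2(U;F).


Ȟ^0 = Z, Ȟ^1 = 0 and Ȟ^2 = Z/2

nerve of the cover:
  V12={x14,x17,x22} V13={x22,x30,x31} V14={x5,x26,x31} V15={x5,x28,x29} V16={x9,x17,x29,x34} V23={x21,x22,x24} V24={x3,x19,x35} V25={x7,x19,x24} V26={x3,x10,x17} V34={x27,x31,x33} V35={x1,x6,x24,x25} V36={x2,x25,x27} V45={x5,x11,x19} V46={x3,x23,x27} V56={x15,x25,x29}
  V123={x22} V126={x17} V134={x31} V145={x5} V156={x29} V235={x24} V245={x19} V246={x3} V346={x27} V356={x25}
C dims 6,15,10; δ0: rk 5, SNF 1^5; δ1: rk 10, SNF 1^9·2
Ȟ^0 = (6 − 5) − 0 = 1, so Ȟ^0 ≅ Z
Ȟ^1 = (15 − 10) − 5 = 0, so Ȟ^1 ≅ 0
Ȟ^2 = (10 − 0) − 10 = 0 plus torsion [2], so Ȟ^2 ≅ Z/2


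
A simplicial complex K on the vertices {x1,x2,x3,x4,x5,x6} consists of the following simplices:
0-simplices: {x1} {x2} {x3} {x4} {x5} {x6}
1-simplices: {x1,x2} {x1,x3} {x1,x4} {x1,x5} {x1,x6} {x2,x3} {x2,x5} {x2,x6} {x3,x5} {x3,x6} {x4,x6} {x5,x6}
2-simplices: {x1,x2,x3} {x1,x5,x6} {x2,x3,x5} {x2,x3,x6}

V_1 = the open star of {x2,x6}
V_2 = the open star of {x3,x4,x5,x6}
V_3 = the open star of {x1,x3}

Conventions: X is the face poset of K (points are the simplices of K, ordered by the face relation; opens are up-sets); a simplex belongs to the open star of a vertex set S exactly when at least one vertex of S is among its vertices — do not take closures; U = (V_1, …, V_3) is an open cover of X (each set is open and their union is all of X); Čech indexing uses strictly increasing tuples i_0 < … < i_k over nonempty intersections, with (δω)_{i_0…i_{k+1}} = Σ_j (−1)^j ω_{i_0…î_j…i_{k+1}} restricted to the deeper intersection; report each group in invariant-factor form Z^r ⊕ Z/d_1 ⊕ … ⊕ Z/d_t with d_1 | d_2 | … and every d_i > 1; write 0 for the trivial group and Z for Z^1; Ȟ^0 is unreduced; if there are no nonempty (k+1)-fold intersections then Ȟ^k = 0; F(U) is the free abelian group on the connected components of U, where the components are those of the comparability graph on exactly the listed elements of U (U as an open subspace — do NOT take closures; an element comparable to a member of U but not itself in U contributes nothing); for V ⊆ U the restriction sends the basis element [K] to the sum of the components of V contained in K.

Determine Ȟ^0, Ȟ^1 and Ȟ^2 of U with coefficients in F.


nonempty overlaps:
  V1={{x2},{x6},{x1,x2},{x1,x6},{x2,x3},{x2,x5},{x2,x6},{x3,x6},{x4,x6},{x5,x6},{x1,x2,x3},{x1,x5,x6},{x2,x3,x5},{x2,x3,x6}} V2={{x3},{x4},{x5},{x6},{x1,x3},{x1,x4},{x1,x5},{x1,x6},{x2,x3},{x2,x5},{x2,x6},{x3,x5},{x3,x6},{x4,x6},{x5,x6},{x1,x2,x3},{x1,x5,x6},{x2,x3,x5},{x2,x3,x6}} V3={{x1},{x3},{x1,x2},{x1,x3},{x1,x4},{x1,x5},{x1,x6},{x2,x3},{x3,x5},{x3,x6},{x1,x2,x3},{x1,x5,x6},{x2,x3,x5},{x2,x3,x6}}
  V12={{x6},{x1,x6},{x2,x3},{x2,x5},{x2,x6},{x3,x6},{x4,x6},{x5,x6},{x1,x2,x3},{x1,x5,x6},{x2,x3,x5},{x2,x3,x6}} V13={{x1,x2},{x1,x6},{x2,x3},{x3,x6},{x1,x2,x3},{x1,x5,x6},{x2,x3,x5},{x2,x3,x6}} V23={{x3},{x1,x3},{x1,x4},{x1,x5},{x1,x6},{x2,x3},{x3,x5},{x3,x6},{x1,x2,x3},{x1,x5,x6},{x2,x3,x5},{x2,x3,x6}}
  V123={{x1,x6},{x2,x3},{x3,x6},{x1,x2,x3},{x1,x5,x6},{x2,x3,x5},{x2,x3,x6}}
components per intersection:
  V1: {{x2},{x6},{x1,x2},{x1,x6},{x2,x3},{x2,x5},{x2,x6},{x3,x6},{x4,x6},{x5,x6},{x1,x2,x3},{x1,x5,x6},{x2,x3,x5},{x2,x3,x6}}
  V2: {{x3},{x4},{x5},{x6},{x1,x3},{x1,x4},{x1,x5},{x1,x6},{x2,x3},{x2,x5},{x2,x6},{x3,x5},{x3,x6},{x4,x6},{x5,x6},{x1,x2,x3},{x1,x5,x6},{x2,x3,x5},{x2,x3,x6}}
  V3: {{x1},{x3},{x1,x2},{x1,x3},{x1,x4},{x1,x5},{x1,x6},{x2,x3},{x3,x5},{x3,x6},{x1,x2,x3},{x1,x5,x6},{x2,x3,x5},{x2,x3,x6}}
  V12: {{x6},{x1,x6},{x2,x3},{x2,x5},{x2,x6},{x3,x6},{x4,x6},{x5,x6},{x1,x2,x3},{x1,x5,x6},{x2,x3,x5},{x2,x3,x6}}
  V13: {{x1,x2},{x2,x3},{x3,x6},{x1,x2,x3},{x2,x3,x5},{x2,x3,x6}} {{x1,x6},{x1,x5,x6}}
  V23: {{x3},{x1,x3},{x2,x3},{x3,x5},{x3,x6},{x1,x2,x3},{x2,x3,x5},{x2,x3,x6}} {{x1,x4}} {{x1,x5},{x1,x6},{x1,x5,x6}}
  V123: {{x1,x6},{x1,x5,x6}} {{x2,x3},{x3,x6},{x1,x2,x3},{x2,x3,x5},{x2,x3,x6}}
C dims 3,6,2; δ0: rk 2, SNF 1^2; δ1: rk 2, SNF 1^2
degree 0: 3−2−0 = 1 → Ȟ^0 ≅ Z
degree 1: 6−2−2 = 2 → Ȟ^1 ≅ Z^2
degree 2: 2−0−2 = 0 → Ȟ^2 ≅ 0

Ȟ^0(U;F) ≅ Z, Ȟ^1(U;F) ≅ Z^2, Ȟ^2(U;F) ≅ 0


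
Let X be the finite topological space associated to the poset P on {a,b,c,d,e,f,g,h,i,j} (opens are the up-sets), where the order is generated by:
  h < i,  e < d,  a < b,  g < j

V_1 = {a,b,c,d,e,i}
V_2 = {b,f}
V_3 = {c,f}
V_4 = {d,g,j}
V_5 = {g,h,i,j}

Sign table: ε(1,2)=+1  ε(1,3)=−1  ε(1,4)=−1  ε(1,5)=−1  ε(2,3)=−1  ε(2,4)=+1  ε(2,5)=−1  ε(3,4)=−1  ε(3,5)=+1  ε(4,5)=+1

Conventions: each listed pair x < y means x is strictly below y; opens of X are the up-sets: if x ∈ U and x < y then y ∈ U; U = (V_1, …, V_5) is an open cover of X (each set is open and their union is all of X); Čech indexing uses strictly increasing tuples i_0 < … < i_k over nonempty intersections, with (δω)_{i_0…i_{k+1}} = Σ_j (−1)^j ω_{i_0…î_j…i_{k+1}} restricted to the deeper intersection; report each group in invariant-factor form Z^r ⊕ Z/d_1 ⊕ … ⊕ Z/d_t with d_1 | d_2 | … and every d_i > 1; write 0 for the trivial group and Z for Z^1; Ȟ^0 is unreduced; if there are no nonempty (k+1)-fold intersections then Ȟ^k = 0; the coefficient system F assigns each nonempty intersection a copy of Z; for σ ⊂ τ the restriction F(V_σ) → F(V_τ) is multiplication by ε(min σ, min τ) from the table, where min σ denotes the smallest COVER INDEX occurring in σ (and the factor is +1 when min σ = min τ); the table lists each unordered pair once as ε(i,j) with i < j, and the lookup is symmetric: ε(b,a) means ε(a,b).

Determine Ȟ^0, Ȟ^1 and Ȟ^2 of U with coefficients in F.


Ȟ^0(U;F) ≅ Z, Ȟ^1(U;F) ≅ Z^2, Ȟ^2(U;F) ≅ 0

nerve of the cover:
  V12={b} V13={c} V14={d} V15={i} V23={f} V45={g,j}
C dims 5,6; δ0: rk 4, SNF 1^4
Ȟ^0 = (5 − 4) − 0 = 1, so Ȟ^0 ≅ Z
Ȟ^1 = (6 − 0) − 4 = 2, so Ȟ^1 ≅ Z^2
Ȟ^2 = (0 − 0) − 0 = 0, so Ȟ^2 ≅ 0


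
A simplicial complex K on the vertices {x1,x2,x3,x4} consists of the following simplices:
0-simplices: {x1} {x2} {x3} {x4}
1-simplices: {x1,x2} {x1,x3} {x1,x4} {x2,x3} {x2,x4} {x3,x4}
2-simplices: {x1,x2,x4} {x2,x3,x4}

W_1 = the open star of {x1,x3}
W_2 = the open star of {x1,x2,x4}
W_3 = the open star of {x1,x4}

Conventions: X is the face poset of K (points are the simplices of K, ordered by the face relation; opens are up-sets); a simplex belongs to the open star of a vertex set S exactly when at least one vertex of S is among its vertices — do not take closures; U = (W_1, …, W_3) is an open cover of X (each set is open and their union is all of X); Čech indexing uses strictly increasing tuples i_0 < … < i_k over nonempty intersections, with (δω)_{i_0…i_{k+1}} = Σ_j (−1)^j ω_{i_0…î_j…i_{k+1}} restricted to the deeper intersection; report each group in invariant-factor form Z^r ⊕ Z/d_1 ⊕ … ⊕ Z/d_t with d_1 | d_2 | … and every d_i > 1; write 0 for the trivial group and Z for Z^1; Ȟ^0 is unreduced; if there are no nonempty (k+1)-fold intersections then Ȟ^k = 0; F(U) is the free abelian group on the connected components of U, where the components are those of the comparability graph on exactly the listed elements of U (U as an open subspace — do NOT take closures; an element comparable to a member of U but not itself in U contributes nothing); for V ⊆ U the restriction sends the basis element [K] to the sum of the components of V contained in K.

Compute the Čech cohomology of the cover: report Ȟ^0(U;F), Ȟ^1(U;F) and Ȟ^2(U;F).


nerve of the cover:
  W1={{x1},{x3},{x1,x2},{x1,x3},{x1,x4},{x2,x3},{x3,x4},{x1,x2,x4},{x2,x3,x4}} W2={{x1},{x2},{x4},{x1,x2},{x1,x3},{x1,x4},{x2,x3},{x2,x4},{x3,x4},{x1,x2,x4},{x2,x3,x4}} W3={{x1},{x4},{x1,x2},{x1,x3},{x1,x4},{x2,x4},{x3,x4},{x1,x2,x4},{x2,x3,x4}}
  W12={{x1},{x1,x2},{x1,x3},{x1,x4},{x2,x3},{x3,x4},{x1,x2,x4},{x2,x3,x4}} W13={{x1},{x1,x2},{x1,x3},{x1,x4},{x3,x4},{x1,x2,x4},{x2,x3,x4}} W23={{x1},{x4},{x1,x2},{x1,x3},{x1,x4},{x2,x4},{x3,x4},{x1,x2,x4},{x2,x3,x4}}
  W123={{x1},{x1,x2},{x1,x3},{x1,x4},{x3,x4},{x1,x2,x4},{x2,x3,x4}}
components per intersection:
  W1: {{x1},{x3},{x1,x2},{x1,x3},{x1,x4},{x2,x3},{x3,x4},{x1,x2,x4},{x2,x3,x4}}
  W2: {{x1},{x2},{x4},{x1,x2},{x1,x3},{x1,x4},{x2,x3},{x2,x4},{x3,x4},{x1,x2,x4},{x2,x3,x4}}
  W3: {{x1},{x4},{x1,x2},{x1,x3},{x1,x4},{x2,x4},{x3,x4},{x1,x2,x4},{x2,x3,x4}}
  W12: {{x1},{x1,x2},{x1,x3},{x1,x4},{x1,x2,x4}} {{x2,x3},{x3,x4},{x2,x3,x4}}
  W13: {{x1},{x1,x2},{x1,x3},{x1,x4},{x1,x2,x4}} {{x3,x4},{x2,x3,x4}}
  W23: {{x1},{x4},{x1,x2},{x1,x3},{x1,x4},{x2,x4},{x3,x4},{x1,x2,x4},{x2,x3,x4}}
  W123: {{x1},{x1,x2},{x1,x3},{x1,x4},{x1,x2,x4}} {{x3,x4},{x2,x3,x4}}
C dims 3,5,2; δ0: rk 2, SNF 1^2; δ1: rk 2, SNF 1^2
Ȟ^0 = (3 − 2) − 0 = 1, so Ȟ^0 ≅ Z
Ȟ^1 = (5 − 2) − 2 = 1, so Ȟ^1 ≅ Z
Ȟ^2 = (2 − 0) − 2 = 0, so Ȟ^2 ≅ 0

Ȟ^0 = Z, Ȟ^1 = Z, Ȟ^2 = 0


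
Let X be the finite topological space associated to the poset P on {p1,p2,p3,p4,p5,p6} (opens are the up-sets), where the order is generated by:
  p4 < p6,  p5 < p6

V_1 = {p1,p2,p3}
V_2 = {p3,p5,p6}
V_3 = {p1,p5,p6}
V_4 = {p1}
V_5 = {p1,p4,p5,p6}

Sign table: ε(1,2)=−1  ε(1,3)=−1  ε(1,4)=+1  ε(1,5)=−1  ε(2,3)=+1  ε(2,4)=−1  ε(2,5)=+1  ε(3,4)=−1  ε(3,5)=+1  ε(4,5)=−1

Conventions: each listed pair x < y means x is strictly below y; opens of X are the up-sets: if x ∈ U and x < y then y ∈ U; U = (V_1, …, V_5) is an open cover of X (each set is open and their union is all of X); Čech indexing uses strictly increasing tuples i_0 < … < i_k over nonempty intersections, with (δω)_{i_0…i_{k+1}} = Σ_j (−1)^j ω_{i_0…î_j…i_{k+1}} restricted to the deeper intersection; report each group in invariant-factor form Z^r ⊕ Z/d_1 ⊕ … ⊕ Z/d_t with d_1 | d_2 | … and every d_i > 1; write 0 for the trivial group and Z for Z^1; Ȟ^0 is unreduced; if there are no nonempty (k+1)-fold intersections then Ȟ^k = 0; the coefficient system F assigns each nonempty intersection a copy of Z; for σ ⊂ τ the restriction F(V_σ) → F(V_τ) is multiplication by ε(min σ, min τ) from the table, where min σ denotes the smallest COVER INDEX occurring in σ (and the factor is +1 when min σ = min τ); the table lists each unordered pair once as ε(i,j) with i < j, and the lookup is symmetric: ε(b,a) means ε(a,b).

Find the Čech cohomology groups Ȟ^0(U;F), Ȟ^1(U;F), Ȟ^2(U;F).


cover nerve:
  V12={p3} V13={p1} V14={p1} V15={p1} V23={p5,p6} V25={p5,p6} V34={p1} V35={p1,p5,p6} V45={p1}
  V134={p1} V135={p1} V145={p1} V235={p5,p6} V345={p1}
  V1345={p1}
C dims 5,9,5,1; δ0: rk 4, SNF 1^4; δ1: rk 4, SNF 1^4; δ2: rk 1, SNF 1^1
Ȟ^0: (5−4)−0=1 ⇒ Z
Ȟ^1: (9−4)−4=1 ⇒ Z
Ȟ^2: (5−1)−4=0 ⇒ 0

Ȟ^0(U;F) ≅ Z; Ȟ^1(U;F) ≅ Z; Ȟ^2(U;F) ≅ 0


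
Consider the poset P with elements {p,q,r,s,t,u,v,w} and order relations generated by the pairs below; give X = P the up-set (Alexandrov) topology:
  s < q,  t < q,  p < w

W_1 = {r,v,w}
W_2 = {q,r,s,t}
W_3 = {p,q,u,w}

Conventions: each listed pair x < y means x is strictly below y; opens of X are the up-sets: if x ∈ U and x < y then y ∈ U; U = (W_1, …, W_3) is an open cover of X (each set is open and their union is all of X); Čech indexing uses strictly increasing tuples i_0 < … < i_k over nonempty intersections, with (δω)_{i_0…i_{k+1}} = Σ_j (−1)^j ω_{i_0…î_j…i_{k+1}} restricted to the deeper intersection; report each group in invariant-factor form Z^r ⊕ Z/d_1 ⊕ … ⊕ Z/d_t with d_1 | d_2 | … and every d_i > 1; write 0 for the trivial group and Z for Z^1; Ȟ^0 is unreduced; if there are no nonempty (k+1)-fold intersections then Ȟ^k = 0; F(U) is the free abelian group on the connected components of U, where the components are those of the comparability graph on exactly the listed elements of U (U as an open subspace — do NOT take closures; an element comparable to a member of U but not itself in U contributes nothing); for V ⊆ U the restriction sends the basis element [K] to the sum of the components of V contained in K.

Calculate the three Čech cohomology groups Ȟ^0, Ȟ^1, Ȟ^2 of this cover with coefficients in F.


Ȟ^0 = Z^5,  Ȟ^1 = 0,  Ȟ^2 = 0

intersection data:
  W12={r} W13={w} W23={q}
components per intersection:
  W1: {r} {v} {w}
  W2: {q,s,t} {r}
  W3: {p,w} {q} {u}
  W12: {r}
  W13: {w}
  W23: {q}
C dims 8,3; δ0: rk 3, SNF 1^3
Ȟ^0 = (8 − 3) − 0 = 5, so Ȟ^0 ≅ Z^5
Ȟ^1 = (3 − 0) − 3 = 0, so Ȟ^1 ≅ 0
Ȟ^2 = (0 − 0) − 0 = 0, so Ȟ^2 ≅ 0


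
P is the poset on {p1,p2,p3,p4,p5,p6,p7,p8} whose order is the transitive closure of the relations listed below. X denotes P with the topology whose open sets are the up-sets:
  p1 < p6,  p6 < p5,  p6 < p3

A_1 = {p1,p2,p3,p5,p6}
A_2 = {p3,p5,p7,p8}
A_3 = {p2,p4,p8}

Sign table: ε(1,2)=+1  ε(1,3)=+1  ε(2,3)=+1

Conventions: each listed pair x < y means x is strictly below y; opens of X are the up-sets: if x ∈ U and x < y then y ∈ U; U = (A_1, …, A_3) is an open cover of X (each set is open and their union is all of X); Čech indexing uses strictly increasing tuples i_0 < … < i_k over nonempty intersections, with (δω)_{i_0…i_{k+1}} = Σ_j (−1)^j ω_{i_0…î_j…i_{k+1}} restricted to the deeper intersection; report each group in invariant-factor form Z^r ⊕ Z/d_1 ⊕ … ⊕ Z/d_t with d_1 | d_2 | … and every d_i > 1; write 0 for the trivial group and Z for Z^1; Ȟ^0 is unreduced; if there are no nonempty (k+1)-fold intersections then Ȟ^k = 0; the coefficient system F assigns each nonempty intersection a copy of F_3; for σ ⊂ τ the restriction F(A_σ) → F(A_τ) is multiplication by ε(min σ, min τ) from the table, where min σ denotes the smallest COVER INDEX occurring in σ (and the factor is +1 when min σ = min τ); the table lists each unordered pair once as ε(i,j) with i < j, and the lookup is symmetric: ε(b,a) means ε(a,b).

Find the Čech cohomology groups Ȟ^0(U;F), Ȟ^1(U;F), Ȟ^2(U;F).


cover nerve:
  A12={p3,p5} A13={p2} A23={p8}
C dims 3,3; δ0: rk_F3 2
Ȟ^0: (3−2)−0=1 ⇒ Z/3
Ȟ^1: (3−0)−2=1 ⇒ Z/3
Ȟ^2: (0−0)−0=0 ⇒ 0

Ȟ^0 ≅ Z/3, Ȟ^1 ≅ Z/3, Ȟ^2 ≅ 0


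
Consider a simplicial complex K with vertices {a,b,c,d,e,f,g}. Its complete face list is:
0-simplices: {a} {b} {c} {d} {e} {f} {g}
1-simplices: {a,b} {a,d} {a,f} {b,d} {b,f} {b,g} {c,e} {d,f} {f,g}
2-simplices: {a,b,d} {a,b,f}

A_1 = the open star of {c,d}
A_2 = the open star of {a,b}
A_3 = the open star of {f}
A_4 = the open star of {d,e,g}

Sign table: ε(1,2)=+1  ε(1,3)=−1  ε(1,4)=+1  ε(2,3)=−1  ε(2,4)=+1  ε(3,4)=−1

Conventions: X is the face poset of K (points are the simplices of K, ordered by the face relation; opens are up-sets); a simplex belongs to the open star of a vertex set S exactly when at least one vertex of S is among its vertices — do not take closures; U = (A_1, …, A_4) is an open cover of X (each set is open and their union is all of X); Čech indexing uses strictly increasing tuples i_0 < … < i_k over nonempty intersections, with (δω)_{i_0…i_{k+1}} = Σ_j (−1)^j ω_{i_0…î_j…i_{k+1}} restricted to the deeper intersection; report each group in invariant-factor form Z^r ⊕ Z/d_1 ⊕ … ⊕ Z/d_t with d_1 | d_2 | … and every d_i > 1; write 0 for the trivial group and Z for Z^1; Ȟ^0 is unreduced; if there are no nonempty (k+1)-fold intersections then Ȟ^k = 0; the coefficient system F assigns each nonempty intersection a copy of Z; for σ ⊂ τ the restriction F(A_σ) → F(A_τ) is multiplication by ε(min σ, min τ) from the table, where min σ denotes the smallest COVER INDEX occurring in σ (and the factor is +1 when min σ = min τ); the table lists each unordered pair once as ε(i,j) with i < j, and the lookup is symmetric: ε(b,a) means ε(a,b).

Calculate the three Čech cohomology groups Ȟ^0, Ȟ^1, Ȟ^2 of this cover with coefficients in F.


Ȟ^0(U;F) ≅ Z,  Ȟ^1(U;F) ≅ Z,  Ȟ^2(U;F) ≅ 0

nonempty overlaps:
  A1={{c},{d},{a,d},{b,d},{c,e},{d,f},{a,b,d}} A2={{a},{b},{a,b},{a,d},{a,f},{b,d},{b,f},{b,g},{a,b,d},{a,b,f}} A3={{f},{a,f},{b,f},{d,f},{f,g},{a,b,f}} A4={{d},{e},{g},{a,d},{b,d},{b,g},{c,e},{d,f},{f,g},{a,b,d}}
  A12={{a,d},{b,d},{a,b,d}} A13={{d,f}} A14={{d},{a,d},{b,d},{c,e},{d,f},{a,b,d}} A23={{a,f},{b,f},{a,b,f}} A24={{a,d},{b,d},{b,g},{a,b,d}} A34={{d,f},{f,g}}
  A124={{a,d},{b,d},{a,b,d}} A134={{d,f}}
C dims 4,6,2; δ0: rk 3, SNF 1^3; δ1: rk 2, SNF 1^2
degree 0: 4−3−0 = 1 → Ȟ^0 ≅ Z
degree 1: 6−2−3 = 1 → Ȟ^1 ≅ Z
degree 2: 2−0−2 = 0 → Ȟ^2 ≅ 0


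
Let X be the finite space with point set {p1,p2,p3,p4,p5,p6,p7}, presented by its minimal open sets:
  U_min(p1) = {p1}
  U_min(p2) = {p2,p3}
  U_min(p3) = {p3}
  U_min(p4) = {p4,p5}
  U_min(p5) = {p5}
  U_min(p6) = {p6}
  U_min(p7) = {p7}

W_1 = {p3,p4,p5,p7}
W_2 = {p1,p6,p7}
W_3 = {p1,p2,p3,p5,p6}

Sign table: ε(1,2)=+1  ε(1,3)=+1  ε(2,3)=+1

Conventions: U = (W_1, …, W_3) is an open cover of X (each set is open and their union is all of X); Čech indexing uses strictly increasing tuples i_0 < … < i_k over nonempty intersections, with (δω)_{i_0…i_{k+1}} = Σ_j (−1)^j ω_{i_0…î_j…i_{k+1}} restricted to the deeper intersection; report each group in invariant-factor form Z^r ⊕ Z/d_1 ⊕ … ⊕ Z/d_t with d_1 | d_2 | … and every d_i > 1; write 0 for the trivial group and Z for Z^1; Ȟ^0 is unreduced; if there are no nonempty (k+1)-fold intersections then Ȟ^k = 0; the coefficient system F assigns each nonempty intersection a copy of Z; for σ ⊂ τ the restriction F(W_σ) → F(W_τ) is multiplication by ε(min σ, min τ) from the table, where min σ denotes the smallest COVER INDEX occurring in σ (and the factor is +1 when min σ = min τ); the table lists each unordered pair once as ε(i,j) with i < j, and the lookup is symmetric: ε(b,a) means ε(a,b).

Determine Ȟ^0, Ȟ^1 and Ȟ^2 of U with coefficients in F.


Ȟ^0(U;F) ≅ Z, Ȟ^1(U;F) ≅ Z, Ȟ^2(U;F) ≅ 0

nonempty intersections:
  W12={p7} W13={p3,p5} W23={p1,p6}
C dims 3,3; δ0: rk 2, SNF 1^2
Ȟ^0: (3−2)−0=1 ⇒ Z
Ȟ^1: (3−0)−2=1 ⇒ Z
Ȟ^2: (0−0)−0=0 ⇒ 0


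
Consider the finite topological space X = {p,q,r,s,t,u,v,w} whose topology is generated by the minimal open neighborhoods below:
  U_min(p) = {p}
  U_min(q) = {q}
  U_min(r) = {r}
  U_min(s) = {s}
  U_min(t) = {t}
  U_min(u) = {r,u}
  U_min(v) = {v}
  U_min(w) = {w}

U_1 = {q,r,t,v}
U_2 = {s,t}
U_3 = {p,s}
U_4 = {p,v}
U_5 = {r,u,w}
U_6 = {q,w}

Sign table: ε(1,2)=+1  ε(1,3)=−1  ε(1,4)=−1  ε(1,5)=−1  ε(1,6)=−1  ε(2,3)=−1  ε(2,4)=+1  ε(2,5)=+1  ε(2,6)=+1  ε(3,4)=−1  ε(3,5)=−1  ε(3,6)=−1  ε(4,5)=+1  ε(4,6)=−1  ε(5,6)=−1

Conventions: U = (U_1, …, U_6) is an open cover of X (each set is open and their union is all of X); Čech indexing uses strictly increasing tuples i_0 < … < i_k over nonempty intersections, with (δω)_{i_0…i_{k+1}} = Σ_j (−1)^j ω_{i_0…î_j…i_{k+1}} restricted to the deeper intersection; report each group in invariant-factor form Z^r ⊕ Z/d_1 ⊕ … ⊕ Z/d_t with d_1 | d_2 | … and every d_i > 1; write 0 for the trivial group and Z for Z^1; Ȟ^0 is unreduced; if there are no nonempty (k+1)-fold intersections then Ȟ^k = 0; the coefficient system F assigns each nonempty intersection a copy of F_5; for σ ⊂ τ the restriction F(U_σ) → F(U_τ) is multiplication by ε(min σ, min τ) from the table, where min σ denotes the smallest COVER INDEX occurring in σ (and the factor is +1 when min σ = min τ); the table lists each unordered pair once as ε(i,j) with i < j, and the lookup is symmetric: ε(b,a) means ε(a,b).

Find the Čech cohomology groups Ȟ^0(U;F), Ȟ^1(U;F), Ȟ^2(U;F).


cover nerve:
  U12={t} U14={v} U15={r} U16={q} U23={s} U34={p} U56={w}
C dims 6,7; δ0: rk_F5 6
Ȟ^0: (6−6)−0=0 ⇒ 0
Ȟ^1: (7−0)−6=1 ⇒ Z/5
Ȟ^2: (0−0)−0=0 ⇒ 0

Ȟ^0 ≅ 0,  Ȟ^1 ≅ Z/5,  Ȟ^2 ≅ 0


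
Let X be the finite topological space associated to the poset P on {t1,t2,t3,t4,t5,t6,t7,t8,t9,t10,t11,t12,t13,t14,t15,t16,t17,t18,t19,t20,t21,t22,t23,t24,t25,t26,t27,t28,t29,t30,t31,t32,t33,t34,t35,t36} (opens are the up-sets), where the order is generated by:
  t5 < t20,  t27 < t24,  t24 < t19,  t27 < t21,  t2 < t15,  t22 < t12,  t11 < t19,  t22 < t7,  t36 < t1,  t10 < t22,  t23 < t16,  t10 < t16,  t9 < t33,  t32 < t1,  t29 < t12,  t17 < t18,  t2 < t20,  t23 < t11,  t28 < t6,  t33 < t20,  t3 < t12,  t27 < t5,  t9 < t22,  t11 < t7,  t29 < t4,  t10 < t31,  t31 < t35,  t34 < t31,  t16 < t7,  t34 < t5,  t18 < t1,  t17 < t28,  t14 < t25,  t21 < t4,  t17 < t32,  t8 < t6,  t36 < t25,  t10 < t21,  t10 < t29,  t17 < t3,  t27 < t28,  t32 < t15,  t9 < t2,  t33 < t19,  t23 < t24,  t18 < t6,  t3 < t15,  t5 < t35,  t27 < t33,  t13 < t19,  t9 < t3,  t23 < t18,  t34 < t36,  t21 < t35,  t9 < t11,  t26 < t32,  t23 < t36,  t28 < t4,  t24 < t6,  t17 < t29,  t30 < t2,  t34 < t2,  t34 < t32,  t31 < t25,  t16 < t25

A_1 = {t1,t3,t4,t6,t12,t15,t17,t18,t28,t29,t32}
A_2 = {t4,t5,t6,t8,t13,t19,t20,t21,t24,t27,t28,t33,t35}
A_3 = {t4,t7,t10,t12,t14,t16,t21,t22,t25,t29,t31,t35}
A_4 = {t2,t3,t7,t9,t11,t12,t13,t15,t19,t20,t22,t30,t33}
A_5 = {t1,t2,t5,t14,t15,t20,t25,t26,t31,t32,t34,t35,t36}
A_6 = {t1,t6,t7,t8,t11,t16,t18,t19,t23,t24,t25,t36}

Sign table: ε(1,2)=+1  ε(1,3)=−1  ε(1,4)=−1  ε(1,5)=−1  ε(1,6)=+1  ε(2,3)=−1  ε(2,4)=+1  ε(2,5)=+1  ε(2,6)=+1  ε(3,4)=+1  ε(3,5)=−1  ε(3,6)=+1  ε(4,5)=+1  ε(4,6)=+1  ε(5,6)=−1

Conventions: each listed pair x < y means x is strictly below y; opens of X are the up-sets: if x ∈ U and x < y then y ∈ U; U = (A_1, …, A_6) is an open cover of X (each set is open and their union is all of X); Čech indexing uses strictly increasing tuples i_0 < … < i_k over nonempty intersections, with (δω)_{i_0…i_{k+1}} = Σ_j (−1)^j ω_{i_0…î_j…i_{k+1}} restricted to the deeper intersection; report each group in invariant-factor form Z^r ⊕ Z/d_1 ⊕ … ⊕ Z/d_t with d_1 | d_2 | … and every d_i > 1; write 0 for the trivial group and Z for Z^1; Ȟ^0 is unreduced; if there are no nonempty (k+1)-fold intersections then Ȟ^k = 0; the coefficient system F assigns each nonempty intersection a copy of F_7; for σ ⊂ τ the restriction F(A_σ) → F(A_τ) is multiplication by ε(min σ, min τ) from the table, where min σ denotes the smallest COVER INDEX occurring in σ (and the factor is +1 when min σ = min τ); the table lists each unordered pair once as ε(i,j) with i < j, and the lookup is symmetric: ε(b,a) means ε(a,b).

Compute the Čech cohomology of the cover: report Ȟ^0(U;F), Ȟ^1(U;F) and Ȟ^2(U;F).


Ȟ^0(U;F) ≅ 0, Ȟ^1(U;F) ≅ 0, Ȟ^2(U;F) ≅ Z/7

nerve of the cover:
  A12={t4,t6,t28} A13={t4,t12,t29} A14={t3,t12,t15} A15={t1,t15,t32} A16={t1,t6,t18} A23={t4,t21,t35} A24={t13,t19,t20,t33} A25={t5,t20,t35} A26={t6,t8,t19,t24} A34={t7,t12,t22} A35={t14,t25,t31,t35} A36={t7,t16,t25} A45={t2,t15,t20} A46={t7,t11,t19} A56={t1,t25,t36}
  A123={t4} A126={t6} A134={t12} A145={t15} A156={t1} A235={t35} A245={t20} A246={t19} A346={t7} A356={t25}
C dims 6,15,10; δ0: rk_F7 6; δ1: rk_F7 9
Ȟ^0 = (6 − 6) − 0 = 0, so Ȟ^0 ≅ 0
Ȟ^1 = (15 − 9) − 6 = 0, so Ȟ^1 ≅ 0
Ȟ^2 = (10 − 0) − 9 = 1, so Ȟ^2 ≅ Z/7


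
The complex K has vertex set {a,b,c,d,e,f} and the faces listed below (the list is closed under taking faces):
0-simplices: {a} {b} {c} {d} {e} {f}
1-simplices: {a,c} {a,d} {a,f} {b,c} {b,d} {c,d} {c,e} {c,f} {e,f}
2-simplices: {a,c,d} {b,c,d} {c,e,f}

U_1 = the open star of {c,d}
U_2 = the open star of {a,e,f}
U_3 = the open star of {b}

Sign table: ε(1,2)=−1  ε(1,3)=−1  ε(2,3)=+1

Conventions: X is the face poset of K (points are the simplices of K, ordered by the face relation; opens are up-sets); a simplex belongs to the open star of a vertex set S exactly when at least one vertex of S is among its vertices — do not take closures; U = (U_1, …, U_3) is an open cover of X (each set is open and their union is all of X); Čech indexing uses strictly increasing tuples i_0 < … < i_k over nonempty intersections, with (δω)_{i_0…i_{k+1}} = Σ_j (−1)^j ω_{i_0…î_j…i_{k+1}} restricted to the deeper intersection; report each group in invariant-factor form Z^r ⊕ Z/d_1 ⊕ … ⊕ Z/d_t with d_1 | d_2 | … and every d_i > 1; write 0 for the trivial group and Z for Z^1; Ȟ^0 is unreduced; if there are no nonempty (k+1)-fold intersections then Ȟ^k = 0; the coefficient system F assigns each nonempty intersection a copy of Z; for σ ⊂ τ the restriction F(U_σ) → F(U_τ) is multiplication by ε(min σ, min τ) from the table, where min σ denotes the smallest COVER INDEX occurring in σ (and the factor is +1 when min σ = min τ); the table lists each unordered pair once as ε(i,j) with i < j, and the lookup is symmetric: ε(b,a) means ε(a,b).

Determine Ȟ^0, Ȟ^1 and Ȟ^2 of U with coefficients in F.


intersection data:
  U1={{c},{d},{a,c},{a,d},{b,c},{b,d},{c,d},{c,e},{c,f},{a,c,d},{b,c,d},{c,e,f}} U2={{a},{e},{f},{a,c},{a,d},{a,f},{c,e},{c,f},{e,f},{a,c,d},{c,e,f}} U3={{b},{b,c},{b,d},{b,c,d}}
  U12={{a,c},{a,d},{c,e},{c,f},{a,c,d},{c,e,f}} U13={{b,c},{b,d},{b,c,d}}
C dims 3,2; δ0: rk 2, SNF 1^2
Ȟ^0 = (3 − 2) − 0 = 1, so Ȟ^0 ≅ Z
Ȟ^1 = (2 − 0) − 2 = 0, so Ȟ^1 ≅ 0
Ȟ^2 = (0 − 0) − 0 = 0, so Ȟ^2 ≅ 0

Ȟ^0 ≅ Z; Ȟ^1 ≅ 0; Ȟ^2 ≅ 0


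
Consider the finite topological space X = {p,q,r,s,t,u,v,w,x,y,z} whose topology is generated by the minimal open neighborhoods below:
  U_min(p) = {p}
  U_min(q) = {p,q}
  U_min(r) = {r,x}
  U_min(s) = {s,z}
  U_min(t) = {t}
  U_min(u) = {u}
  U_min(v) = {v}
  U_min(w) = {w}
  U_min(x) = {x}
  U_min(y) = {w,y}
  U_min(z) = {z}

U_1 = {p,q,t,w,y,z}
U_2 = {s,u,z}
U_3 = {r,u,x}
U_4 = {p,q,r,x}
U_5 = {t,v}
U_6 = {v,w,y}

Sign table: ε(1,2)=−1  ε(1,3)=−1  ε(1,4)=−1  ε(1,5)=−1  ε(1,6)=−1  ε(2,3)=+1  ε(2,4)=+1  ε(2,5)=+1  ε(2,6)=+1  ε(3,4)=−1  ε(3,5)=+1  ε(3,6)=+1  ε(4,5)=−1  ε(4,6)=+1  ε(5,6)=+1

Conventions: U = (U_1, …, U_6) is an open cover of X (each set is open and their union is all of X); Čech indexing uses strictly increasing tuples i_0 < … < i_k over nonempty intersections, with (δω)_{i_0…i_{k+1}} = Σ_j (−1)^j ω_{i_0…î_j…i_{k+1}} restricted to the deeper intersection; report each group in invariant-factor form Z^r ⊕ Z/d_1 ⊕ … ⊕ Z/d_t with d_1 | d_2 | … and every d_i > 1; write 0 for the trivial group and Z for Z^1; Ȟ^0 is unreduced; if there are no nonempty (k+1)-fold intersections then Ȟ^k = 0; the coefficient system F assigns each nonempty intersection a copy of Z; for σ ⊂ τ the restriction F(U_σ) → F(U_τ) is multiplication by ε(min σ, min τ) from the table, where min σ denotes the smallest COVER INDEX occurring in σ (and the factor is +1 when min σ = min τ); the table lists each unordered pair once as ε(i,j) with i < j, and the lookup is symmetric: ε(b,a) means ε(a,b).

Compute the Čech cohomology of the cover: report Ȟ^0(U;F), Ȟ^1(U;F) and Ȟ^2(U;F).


cover nerve:
  U12={z} U14={p,q} U15={t} U16={w,y} U23={u} U34={r,x} U56={v}
C dims 6,7; δ0: rk 6, SNF 1^5·2
Ȟ^0: (6−6)−0=0 ⇒ 0
Ȟ^1: (7−0)−6=1 plus torsion [2] ⇒ Z ⊕ Z/2
Ȟ^2: (0−0)−0=0 ⇒ 0

Ȟ^0(U;F) ≅ 0,  Ȟ^1(U;F) ≅ Z ⊕ Z/2,  Ȟ^2(U;F) ≅ 0
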